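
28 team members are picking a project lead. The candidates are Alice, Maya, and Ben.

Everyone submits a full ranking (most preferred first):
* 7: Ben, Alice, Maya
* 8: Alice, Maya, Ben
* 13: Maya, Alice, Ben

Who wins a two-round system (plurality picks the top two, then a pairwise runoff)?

Round 1 first-place votes: Alice 8, Maya 13, Ben 7. Maya and Alice advance.
Runoff: Maya is ranked above Alice on 13 ballots, Alice above Maya on 15.

Alice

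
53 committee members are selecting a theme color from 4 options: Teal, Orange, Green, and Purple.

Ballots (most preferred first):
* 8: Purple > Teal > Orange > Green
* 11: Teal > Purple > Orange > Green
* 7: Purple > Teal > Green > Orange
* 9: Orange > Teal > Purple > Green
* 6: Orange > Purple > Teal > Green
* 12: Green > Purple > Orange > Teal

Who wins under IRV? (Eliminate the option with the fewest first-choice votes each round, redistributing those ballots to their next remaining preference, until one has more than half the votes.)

Round 1: Teal 11, Orange 15, Green 12, Purple 15. Teal eliminated.
Round 2: Orange 15, Green 12, Purple 26. Green eliminated.
Round 3: Orange 15, Purple 38. Purple has a majority (≥27).

Purple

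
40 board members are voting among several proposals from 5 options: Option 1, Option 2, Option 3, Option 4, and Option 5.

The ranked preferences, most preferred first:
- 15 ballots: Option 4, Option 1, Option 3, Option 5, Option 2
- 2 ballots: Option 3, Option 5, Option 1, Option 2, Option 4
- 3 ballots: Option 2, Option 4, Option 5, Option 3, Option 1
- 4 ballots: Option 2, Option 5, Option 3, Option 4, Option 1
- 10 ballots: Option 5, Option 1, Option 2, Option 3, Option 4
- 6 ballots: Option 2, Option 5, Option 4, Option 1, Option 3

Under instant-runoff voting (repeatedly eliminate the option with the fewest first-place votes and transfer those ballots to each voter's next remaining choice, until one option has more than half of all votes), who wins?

Option 2

Round 1: Option 1 0, Option 2 13, Option 3 2, Option 4 15, Option 5 10. Option 1 eliminated.
Round 2: Option 2 13, Option 3 2, Option 4 15, Option 5 10. Option 3 eliminated.
Round 3: Option 2 13, Option 4 15, Option 5 12. Option 5 eliminated.
Round 4: Option 2 25, Option 4 15. Option 2 has a majority (≥21).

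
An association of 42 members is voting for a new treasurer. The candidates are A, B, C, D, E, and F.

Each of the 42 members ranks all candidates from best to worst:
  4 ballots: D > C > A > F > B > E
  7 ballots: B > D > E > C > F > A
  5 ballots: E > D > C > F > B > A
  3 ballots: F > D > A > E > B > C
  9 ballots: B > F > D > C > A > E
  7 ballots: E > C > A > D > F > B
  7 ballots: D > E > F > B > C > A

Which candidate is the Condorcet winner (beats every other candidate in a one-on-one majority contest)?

D vs A: 35–7
D vs B: 26–16
D vs C: 35–7
D vs E: 30–12
D vs F: 30–12
D beats every other candidate.

D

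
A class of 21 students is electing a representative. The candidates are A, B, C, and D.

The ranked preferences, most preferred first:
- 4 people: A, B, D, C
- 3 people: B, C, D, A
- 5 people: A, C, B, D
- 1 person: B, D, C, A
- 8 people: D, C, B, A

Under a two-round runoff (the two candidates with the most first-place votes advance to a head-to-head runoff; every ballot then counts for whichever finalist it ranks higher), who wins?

D

Round 1 first-place votes: A 9, B 4, C 0, D 8. A and D advance.
Runoff: A is ranked above D on 9 ballots, D above A on 12.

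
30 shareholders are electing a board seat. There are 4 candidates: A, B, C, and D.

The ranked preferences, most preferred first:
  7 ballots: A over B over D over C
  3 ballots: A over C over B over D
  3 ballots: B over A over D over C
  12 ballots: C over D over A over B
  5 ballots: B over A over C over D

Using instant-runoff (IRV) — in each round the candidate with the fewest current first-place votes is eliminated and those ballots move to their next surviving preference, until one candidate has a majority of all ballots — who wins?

Round 1: A 10, B 8, C 12, D 0. D eliminated.
Round 2: A 10, B 8, C 12. B eliminated.
Round 3: A 18, C 12. A has a majority (≥16).

A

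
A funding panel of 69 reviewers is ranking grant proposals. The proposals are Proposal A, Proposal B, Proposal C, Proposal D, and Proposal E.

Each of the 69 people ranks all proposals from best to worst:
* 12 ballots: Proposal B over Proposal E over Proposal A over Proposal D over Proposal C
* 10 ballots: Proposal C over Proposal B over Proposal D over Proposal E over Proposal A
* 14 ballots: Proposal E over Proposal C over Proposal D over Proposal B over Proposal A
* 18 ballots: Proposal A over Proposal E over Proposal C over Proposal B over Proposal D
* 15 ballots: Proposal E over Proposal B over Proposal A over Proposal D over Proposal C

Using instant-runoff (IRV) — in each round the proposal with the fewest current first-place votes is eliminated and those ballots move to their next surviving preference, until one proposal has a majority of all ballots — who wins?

Proposal E

Round 1: Proposal A 18, Proposal B 12, Proposal C 10, Proposal D 0, Proposal E 29. Proposal D eliminated.
Round 2: Proposal A 18, Proposal B 12, Proposal C 10, Proposal E 29. Proposal C eliminated.
Round 3: Proposal A 18, Proposal B 22, Proposal E 29. Proposal A eliminated.
Round 4: Proposal B 22, Proposal E 47. Proposal E has a majority (≥35).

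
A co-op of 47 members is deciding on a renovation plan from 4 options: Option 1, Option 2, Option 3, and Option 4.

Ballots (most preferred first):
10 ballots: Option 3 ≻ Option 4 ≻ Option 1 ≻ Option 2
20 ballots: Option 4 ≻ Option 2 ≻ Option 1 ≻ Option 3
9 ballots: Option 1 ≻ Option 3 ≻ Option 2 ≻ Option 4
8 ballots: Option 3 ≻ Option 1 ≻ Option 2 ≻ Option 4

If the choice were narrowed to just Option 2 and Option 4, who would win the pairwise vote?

Option 4

Option 2 is ranked above Option 4 on 17 ballots; Option 4 above Option 2 on 30.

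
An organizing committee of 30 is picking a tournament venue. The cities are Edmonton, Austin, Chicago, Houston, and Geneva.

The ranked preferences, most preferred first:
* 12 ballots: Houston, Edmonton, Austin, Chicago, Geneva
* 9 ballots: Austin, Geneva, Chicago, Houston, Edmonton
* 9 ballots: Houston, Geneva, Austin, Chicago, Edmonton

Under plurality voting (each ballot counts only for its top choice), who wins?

First-place votes: Edmonton 0, Austin 9, Chicago 0, Houston 21, Geneva 0.

Houston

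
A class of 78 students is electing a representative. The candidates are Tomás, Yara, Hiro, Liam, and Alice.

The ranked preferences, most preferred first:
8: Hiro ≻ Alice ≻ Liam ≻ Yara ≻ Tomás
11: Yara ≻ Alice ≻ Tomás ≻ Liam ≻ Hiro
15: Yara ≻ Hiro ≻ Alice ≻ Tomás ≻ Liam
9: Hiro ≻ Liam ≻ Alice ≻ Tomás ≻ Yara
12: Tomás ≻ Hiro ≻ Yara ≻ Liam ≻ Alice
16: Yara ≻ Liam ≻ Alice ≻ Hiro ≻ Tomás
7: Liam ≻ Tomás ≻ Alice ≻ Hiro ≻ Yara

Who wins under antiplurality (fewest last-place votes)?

Hiro

Last-place votes: Tomás 24, Yara 16, Hiro 11, Liam 15, Alice 12.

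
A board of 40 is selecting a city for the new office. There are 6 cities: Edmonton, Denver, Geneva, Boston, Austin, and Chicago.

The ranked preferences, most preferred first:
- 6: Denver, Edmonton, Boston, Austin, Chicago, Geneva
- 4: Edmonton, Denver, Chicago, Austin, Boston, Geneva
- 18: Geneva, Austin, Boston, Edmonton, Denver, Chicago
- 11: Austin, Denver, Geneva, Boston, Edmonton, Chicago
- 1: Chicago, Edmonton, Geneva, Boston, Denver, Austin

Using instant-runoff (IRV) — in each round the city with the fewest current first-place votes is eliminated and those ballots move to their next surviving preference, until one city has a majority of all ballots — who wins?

Austin

Round 1: Edmonton 4, Denver 6, Geneva 18, Boston 0, Austin 11, Chicago 1. Boston eliminated.
Round 2: Edmonton 4, Denver 6, Geneva 18, Austin 11, Chicago 1. Chicago eliminated.
Round 3: Edmonton 5, Denver 6, Geneva 18, Austin 11. Edmonton eliminated.
Round 4: Denver 10, Geneva 19, Austin 11. Denver eliminated.
Round 5: Geneva 19, Austin 21. Austin has a majority (≥21).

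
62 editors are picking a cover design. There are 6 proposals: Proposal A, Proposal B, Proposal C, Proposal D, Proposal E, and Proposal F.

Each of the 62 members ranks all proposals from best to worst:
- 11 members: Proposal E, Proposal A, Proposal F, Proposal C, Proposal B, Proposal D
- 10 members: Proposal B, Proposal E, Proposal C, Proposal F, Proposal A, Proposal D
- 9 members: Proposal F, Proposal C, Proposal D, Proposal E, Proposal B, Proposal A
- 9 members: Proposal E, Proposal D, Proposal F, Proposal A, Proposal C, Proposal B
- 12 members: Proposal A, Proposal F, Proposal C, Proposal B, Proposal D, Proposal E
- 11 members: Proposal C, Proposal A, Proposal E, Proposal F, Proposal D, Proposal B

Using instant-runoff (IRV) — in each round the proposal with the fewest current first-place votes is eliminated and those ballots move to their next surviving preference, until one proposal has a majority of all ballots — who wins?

Round 1: Proposal A 12, Proposal B 10, Proposal C 11, Proposal D 0, Proposal E 20, Proposal F 9. Proposal D eliminated.
Round 2: Proposal A 12, Proposal B 10, Proposal C 11, Proposal E 20, Proposal F 9. Proposal F eliminated.
Round 3: Proposal A 12, Proposal B 10, Proposal C 20, Proposal E 20. Proposal B eliminated.
Round 4: Proposal A 12, Proposal C 20, Proposal E 30. Proposal A eliminated.
Round 5: Proposal C 32, Proposal E 30. Proposal C has a majority (≥32).

Proposal C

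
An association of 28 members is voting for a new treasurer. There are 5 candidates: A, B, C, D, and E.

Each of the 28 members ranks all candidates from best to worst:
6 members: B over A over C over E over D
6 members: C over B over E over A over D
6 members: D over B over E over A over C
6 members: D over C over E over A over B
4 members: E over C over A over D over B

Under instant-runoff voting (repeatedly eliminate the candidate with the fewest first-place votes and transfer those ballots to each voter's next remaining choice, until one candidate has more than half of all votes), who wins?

C

Round 1: A 0, B 6, C 6, D 12, E 4. A eliminated.
Round 2: B 6, C 6, D 12, E 4. E eliminated.
Round 3: B 6, C 10, D 12. B eliminated.
Round 4: C 16, D 12. C has a majority (≥15).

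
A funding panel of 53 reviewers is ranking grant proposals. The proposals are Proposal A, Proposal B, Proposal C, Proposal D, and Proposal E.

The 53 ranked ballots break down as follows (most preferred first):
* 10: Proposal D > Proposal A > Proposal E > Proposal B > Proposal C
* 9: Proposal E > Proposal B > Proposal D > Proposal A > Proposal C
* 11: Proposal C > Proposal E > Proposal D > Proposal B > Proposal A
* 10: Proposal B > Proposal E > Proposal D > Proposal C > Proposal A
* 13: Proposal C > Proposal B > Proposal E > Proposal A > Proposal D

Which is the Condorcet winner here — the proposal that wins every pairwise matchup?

Proposal E

Proposal E vs Proposal A: 43–10
Proposal E vs Proposal B: 30–23
Proposal E vs Proposal C: 29–24
Proposal E vs Proposal D: 43–10
Proposal E beats every other proposal.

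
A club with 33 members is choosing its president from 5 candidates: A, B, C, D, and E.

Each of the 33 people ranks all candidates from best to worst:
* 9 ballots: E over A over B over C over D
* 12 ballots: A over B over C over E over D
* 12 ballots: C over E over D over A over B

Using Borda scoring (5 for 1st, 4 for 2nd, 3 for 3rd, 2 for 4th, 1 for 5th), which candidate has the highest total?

A: 9×4 + 12×5 + 12×2 = 120
B: 9×3 + 12×4 + 12×1 = 87
C: 9×2 + 12×3 + 12×5 = 114
D: 9×1 + 12×1 + 12×3 = 57
E: 9×5 + 12×2 + 12×4 = 117

A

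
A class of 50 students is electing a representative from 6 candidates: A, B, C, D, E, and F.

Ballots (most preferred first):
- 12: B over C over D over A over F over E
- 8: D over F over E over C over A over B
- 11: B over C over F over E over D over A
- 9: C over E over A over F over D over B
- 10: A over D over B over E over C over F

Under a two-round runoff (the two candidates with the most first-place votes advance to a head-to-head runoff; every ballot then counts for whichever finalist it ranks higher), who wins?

Round 1 first-place votes: A 10, B 23, C 9, D 8, E 0, F 0. B and A advance.
Runoff: B is ranked above A on 23 ballots, A above B on 27.

A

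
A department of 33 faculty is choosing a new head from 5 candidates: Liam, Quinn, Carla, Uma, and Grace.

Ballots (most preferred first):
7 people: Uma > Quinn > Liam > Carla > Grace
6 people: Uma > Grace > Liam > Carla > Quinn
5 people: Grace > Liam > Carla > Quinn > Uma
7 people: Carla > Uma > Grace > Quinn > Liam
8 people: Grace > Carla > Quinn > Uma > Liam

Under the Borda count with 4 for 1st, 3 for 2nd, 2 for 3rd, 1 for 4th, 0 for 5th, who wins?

Liam: 7×2 + 6×2 + 5×3 + 7×0 + 8×0 = 41
Quinn: 7×3 + 6×0 + 5×1 + 7×1 + 8×2 = 49
Carla: 7×1 + 6×1 + 5×2 + 7×4 + 8×3 = 75
Uma: 7×4 + 6×4 + 5×0 + 7×3 + 8×1 = 81
Grace: 7×0 + 6×3 + 5×4 + 7×2 + 8×4 = 84

Grace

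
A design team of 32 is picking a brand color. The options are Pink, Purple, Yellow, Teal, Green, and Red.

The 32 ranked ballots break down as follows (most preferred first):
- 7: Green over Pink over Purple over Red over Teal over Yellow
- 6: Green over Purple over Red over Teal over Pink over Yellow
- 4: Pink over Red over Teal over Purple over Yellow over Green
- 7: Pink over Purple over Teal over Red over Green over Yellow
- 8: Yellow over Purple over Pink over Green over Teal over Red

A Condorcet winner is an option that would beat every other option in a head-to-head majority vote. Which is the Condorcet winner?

Pink vs Purple: 18–14
Pink vs Yellow: 24–8
Pink vs Teal: 26–6
Pink vs Green: 19–13
Pink vs Red: 26–6
Pink beats every other option.

Pink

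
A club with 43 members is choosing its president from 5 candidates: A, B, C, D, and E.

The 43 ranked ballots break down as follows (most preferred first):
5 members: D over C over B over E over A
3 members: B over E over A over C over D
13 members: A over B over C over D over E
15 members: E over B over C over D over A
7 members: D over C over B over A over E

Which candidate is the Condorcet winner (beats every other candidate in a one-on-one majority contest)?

B

B vs A: 30–13
B vs C: 31–12
B vs D: 31–12
B vs E: 28–15
B beats every other candidate.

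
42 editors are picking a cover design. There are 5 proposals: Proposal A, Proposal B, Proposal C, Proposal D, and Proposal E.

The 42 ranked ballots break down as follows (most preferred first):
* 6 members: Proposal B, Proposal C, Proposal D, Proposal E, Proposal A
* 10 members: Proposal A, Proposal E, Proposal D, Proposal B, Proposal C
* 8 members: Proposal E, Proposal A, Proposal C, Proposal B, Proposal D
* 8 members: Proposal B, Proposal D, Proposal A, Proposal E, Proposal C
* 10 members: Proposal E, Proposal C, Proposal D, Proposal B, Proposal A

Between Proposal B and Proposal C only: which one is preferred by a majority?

Proposal B

Proposal B is ranked above Proposal C on 24 ballots; Proposal C above Proposal B on 18.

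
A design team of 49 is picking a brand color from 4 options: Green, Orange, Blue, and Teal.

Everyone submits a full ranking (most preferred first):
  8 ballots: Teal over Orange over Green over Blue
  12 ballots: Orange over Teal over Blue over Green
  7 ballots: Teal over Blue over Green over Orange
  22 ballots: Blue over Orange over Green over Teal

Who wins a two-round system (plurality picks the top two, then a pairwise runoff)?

Teal

Round 1 first-place votes: Green 0, Orange 12, Blue 22, Teal 15. Blue and Teal advance.
Runoff: Blue is ranked above Teal on 22 ballots, Teal above Blue on 27.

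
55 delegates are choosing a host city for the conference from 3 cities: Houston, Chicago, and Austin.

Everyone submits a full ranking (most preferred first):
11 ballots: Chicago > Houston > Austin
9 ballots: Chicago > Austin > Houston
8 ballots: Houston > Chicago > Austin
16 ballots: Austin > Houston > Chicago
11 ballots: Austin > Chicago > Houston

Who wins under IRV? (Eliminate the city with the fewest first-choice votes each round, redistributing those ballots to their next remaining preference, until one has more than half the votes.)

Chicago

Round 1: Houston 8, Chicago 20, Austin 27. Houston eliminated.
Round 2: Chicago 28, Austin 27. Chicago has a majority (≥28).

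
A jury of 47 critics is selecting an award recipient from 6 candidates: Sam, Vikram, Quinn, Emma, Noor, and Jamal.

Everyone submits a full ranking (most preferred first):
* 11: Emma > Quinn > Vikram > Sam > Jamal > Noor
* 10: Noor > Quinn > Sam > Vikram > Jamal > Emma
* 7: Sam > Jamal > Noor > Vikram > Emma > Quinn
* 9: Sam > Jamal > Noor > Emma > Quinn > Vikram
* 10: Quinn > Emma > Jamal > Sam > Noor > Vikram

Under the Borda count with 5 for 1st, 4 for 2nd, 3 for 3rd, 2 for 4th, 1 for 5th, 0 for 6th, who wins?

Sam

Sam: 11×2 + 10×3 + 7×5 + 9×5 + 10×2 = 152
Vikram: 11×3 + 10×2 + 7×2 + 9×0 + 10×0 = 67
Quinn: 11×4 + 10×4 + 7×0 + 9×1 + 10×5 = 143
Emma: 11×5 + 10×0 + 7×1 + 9×2 + 10×4 = 120
Noor: 11×0 + 10×5 + 7×3 + 9×3 + 10×1 = 108
Jamal: 11×1 + 10×1 + 7×4 + 9×4 + 10×3 = 115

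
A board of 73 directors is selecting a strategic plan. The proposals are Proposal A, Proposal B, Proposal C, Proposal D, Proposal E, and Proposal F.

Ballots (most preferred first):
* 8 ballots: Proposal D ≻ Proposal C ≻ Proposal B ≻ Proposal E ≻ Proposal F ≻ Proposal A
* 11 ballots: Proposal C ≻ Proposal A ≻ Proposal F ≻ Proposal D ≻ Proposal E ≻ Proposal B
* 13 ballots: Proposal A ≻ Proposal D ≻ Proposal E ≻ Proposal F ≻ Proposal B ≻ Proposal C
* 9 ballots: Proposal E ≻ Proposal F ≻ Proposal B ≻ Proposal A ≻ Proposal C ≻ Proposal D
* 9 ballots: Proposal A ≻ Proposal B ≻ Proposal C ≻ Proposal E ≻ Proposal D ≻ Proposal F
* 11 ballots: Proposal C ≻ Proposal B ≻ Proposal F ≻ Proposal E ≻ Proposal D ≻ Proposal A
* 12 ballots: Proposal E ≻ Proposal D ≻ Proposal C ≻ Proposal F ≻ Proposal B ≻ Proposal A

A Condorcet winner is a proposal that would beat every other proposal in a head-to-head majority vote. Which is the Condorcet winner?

Proposal C vs Proposal A: 42–31
Proposal C vs Proposal B: 42–31
Proposal C vs Proposal D: 40–33
Proposal C vs Proposal E: 39–34
Proposal C vs Proposal F: 51–22
Proposal C beats every other proposal.

Proposal C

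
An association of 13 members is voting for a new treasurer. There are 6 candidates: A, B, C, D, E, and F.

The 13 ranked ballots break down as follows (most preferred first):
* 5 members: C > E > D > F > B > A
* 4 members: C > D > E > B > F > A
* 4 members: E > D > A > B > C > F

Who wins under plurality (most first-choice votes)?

First-place votes: A 0, B 0, C 9, D 0, E 4, F 0.

C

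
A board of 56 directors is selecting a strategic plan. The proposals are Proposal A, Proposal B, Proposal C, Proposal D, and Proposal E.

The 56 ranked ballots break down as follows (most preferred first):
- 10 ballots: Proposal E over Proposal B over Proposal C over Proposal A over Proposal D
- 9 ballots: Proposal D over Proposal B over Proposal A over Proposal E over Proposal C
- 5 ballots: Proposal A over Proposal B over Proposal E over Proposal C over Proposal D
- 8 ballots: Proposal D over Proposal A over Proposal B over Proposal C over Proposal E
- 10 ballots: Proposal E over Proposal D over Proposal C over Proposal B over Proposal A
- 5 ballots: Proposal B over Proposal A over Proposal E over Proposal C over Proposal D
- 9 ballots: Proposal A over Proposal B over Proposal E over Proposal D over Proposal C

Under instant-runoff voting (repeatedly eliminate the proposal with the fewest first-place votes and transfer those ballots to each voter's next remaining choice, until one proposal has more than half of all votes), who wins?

Proposal A

Round 1: Proposal A 14, Proposal B 5, Proposal C 0, Proposal D 17, Proposal E 20. Proposal C eliminated.
Round 2: Proposal A 14, Proposal B 5, Proposal D 17, Proposal E 20. Proposal B eliminated.
Round 3: Proposal A 19, Proposal D 17, Proposal E 20. Proposal D eliminated.
Round 4: Proposal A 36, Proposal E 20. Proposal A has a majority (≥29).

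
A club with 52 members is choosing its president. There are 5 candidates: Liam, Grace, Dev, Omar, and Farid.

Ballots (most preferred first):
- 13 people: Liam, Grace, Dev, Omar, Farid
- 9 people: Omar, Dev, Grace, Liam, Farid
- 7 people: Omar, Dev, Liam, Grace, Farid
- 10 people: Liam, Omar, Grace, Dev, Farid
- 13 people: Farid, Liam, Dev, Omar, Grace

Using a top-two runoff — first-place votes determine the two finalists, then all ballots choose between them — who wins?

Round 1 first-place votes: Liam 23, Grace 0, Dev 0, Omar 16, Farid 13. Liam and Omar advance.
Runoff: Liam is ranked above Omar on 36 ballots, Omar above Liam on 16.

Liam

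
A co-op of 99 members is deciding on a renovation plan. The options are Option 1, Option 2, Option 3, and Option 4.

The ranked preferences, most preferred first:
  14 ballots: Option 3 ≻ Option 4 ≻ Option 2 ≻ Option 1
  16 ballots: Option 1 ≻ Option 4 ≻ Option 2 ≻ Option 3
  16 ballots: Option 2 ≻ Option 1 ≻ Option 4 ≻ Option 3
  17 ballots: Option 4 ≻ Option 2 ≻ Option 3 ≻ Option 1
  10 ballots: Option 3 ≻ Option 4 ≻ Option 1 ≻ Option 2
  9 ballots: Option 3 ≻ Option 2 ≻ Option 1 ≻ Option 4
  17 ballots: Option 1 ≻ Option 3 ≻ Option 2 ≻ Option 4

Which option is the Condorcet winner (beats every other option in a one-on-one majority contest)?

Option 3 vs Option 1: 50–49
Option 3 vs Option 2: 50–49
Option 3 vs Option 4: 50–49
Option 3 beats every other option.

Option 3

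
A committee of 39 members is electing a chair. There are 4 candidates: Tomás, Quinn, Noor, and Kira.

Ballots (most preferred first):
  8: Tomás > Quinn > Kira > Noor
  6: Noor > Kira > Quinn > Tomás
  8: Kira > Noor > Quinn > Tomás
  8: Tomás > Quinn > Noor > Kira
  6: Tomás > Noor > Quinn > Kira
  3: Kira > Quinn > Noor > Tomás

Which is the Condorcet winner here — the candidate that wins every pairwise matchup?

Tomás vs Quinn: 22–17
Tomás vs Noor: 22–17
Tomás vs Kira: 22–17
Tomás beats every other candidate.

Tomás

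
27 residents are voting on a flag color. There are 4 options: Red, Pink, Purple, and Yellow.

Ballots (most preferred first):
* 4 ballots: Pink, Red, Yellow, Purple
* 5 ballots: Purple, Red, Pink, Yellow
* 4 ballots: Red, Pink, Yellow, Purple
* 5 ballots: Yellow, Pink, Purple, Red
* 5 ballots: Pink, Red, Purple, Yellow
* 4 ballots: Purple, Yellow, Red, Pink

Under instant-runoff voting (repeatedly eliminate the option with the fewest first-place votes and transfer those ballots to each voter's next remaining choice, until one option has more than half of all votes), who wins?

Round 1: Red 4, Pink 9, Purple 9, Yellow 5. Red eliminated.
Round 2: Pink 13, Purple 9, Yellow 5. Yellow eliminated.
Round 3: Pink 18, Purple 9. Pink has a majority (≥14).

Pink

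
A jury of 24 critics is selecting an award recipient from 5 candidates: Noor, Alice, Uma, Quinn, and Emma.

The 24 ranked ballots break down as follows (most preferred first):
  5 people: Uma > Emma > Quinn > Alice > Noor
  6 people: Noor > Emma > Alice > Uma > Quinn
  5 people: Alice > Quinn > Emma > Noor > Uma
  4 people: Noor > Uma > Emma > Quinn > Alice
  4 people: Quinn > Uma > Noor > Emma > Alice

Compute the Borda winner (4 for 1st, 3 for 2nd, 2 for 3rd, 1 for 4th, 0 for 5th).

Emma

Noor: 5×0 + 6×4 + 5×1 + 4×4 + 4×2 = 53
Alice: 5×1 + 6×2 + 5×4 + 4×0 + 4×0 = 37
Uma: 5×4 + 6×1 + 5×0 + 4×3 + 4×3 = 50
Quinn: 5×2 + 6×0 + 5×3 + 4×1 + 4×4 = 45
Emma: 5×3 + 6×3 + 5×2 + 4×2 + 4×1 = 55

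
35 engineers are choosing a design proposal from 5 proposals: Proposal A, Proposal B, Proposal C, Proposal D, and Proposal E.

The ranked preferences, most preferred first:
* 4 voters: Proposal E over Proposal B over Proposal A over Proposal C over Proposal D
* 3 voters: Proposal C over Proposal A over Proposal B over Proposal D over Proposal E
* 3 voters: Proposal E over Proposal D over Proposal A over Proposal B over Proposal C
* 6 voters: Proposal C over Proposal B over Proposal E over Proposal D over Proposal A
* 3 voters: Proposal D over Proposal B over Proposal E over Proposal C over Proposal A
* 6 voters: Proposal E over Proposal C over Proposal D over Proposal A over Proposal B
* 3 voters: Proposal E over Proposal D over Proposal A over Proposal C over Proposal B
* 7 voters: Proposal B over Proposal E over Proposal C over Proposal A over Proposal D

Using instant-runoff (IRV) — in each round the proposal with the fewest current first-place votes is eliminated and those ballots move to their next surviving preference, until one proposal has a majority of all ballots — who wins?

Proposal B

Round 1: Proposal A 0, Proposal B 7, Proposal C 9, Proposal D 3, Proposal E 16. Proposal A eliminated.
Round 2: Proposal B 7, Proposal C 9, Proposal D 3, Proposal E 16. Proposal D eliminated.
Round 3: Proposal B 10, Proposal C 9, Proposal E 16. Proposal C eliminated.
Round 4: Proposal B 19, Proposal E 16. Proposal B has a majority (≥18).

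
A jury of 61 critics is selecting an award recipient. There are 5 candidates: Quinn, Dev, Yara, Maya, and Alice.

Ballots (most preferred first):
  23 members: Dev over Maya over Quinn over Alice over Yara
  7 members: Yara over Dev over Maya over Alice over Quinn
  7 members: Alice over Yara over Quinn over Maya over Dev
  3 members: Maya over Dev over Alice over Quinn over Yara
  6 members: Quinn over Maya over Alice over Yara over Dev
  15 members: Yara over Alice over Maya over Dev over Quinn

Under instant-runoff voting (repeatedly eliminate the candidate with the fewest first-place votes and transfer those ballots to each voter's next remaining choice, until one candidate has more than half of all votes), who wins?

Yara

Round 1: Quinn 6, Dev 23, Yara 22, Maya 3, Alice 7. Maya eliminated.
Round 2: Quinn 6, Dev 26, Yara 22, Alice 7. Quinn eliminated.
Round 3: Dev 26, Yara 22, Alice 13. Alice eliminated.
Round 4: Dev 26, Yara 35. Yara has a majority (≥31).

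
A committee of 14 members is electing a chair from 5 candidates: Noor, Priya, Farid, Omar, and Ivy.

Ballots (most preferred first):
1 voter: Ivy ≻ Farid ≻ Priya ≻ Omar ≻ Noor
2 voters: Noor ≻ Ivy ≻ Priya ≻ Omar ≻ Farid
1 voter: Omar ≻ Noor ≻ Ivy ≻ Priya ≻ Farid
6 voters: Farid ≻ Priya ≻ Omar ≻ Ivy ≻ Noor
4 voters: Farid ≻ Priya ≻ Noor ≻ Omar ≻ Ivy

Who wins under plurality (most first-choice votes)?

First-place votes: Noor 2, Priya 0, Farid 10, Omar 1, Ivy 1.

Farid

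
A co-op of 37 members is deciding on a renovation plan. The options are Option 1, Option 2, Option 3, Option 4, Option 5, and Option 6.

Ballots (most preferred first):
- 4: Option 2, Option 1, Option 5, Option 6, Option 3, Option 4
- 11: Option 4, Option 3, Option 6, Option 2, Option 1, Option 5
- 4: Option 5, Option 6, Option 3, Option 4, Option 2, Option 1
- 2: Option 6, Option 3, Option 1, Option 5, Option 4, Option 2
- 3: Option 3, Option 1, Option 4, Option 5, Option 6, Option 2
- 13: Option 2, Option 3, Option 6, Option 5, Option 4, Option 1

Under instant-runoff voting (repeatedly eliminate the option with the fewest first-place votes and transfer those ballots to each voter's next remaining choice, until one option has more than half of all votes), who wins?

Option 4

Round 1: Option 1 0, Option 2 17, Option 3 3, Option 4 11, Option 5 4, Option 6 2. Option 1 eliminated.
Round 2: Option 2 17, Option 3 3, Option 4 11, Option 5 4, Option 6 2. Option 6 eliminated.
Round 3: Option 2 17, Option 3 5, Option 4 11, Option 5 4. Option 5 eliminated.
Round 4: Option 2 17, Option 3 9, Option 4 11. Option 3 eliminated.
Round 5: Option 2 17, Option 4 20. Option 4 has a majority (≥19).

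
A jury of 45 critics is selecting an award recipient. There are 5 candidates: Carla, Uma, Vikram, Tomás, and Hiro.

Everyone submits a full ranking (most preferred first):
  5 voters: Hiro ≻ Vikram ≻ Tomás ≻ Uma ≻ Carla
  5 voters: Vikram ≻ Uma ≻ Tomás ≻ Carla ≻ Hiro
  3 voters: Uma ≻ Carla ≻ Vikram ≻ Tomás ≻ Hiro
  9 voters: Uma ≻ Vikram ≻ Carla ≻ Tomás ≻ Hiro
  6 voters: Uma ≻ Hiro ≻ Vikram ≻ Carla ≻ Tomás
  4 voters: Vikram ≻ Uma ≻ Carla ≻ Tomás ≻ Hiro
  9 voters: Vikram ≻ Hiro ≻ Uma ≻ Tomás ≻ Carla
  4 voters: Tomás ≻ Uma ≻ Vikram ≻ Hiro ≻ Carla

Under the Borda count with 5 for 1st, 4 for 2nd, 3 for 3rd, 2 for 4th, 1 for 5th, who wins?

Carla: 5×1 + 5×2 + 3×4 + 9×3 + 6×2 + 4×3 + 9×1 + 4×1 = 91
Uma: 5×2 + 5×4 + 3×5 + 9×5 + 6×5 + 4×4 + 9×3 + 4×4 = 179
Vikram: 5×4 + 5×5 + 3×3 + 9×4 + 6×3 + 4×5 + 9×5 + 4×3 = 185
Tomás: 5×3 + 5×3 + 3×2 + 9×2 + 6×1 + 4×2 + 9×2 + 4×5 = 106
Hiro: 5×5 + 5×1 + 3×1 + 9×1 + 6×4 + 4×1 + 9×4 + 4×2 = 114

Vikram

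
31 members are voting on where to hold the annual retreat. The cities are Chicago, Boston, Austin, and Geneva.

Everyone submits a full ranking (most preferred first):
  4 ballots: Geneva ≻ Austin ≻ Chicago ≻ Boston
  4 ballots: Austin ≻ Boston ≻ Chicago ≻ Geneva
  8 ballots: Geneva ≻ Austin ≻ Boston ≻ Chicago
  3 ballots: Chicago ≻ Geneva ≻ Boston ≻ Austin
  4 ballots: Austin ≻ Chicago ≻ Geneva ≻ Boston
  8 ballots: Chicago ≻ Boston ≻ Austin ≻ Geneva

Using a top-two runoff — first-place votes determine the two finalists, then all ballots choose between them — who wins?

Chicago

Round 1 first-place votes: Chicago 11, Boston 0, Austin 8, Geneva 12. Geneva and Chicago advance.
Runoff: Geneva is ranked above Chicago on 12 ballots, Chicago above Geneva on 19.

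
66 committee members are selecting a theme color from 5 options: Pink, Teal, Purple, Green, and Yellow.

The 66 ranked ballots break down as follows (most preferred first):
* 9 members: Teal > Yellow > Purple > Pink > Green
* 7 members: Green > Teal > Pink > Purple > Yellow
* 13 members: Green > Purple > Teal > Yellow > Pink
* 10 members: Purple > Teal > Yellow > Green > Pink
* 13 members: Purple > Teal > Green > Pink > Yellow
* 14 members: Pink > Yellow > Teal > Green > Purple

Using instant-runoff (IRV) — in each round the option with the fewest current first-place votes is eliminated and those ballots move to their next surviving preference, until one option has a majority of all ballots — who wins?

Green

Round 1: Pink 14, Teal 9, Purple 23, Green 20, Yellow 0. Yellow eliminated.
Round 2: Pink 14, Teal 9, Purple 23, Green 20. Teal eliminated.
Round 3: Pink 14, Purple 32, Green 20. Pink eliminated.
Round 4: Purple 32, Green 34. Green has a majority (≥34).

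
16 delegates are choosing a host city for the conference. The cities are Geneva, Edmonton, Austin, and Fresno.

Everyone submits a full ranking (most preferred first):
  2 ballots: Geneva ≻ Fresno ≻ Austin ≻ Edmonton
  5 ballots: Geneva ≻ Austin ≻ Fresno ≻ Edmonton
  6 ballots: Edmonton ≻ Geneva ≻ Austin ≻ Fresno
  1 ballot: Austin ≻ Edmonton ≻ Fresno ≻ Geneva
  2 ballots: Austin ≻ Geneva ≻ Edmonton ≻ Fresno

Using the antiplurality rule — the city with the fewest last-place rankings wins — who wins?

Last-place votes: Geneva 1, Edmonton 7, Austin 0, Fresno 8.

Austin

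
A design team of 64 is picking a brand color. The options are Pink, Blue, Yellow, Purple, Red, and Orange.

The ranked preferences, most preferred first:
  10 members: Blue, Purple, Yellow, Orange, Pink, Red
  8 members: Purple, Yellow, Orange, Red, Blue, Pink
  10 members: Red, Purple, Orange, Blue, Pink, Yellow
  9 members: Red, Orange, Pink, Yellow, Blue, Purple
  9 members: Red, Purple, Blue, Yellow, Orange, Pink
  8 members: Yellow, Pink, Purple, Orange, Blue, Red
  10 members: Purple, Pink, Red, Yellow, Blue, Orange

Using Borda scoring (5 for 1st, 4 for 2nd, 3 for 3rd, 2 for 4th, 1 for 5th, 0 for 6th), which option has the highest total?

Purple

Pink: 10×1 + 8×0 + 10×1 + 9×3 + 9×0 + 8×4 + 10×4 = 119
Blue: 10×5 + 8×1 + 10×2 + 9×1 + 9×3 + 8×1 + 10×1 = 132
Yellow: 10×3 + 8×4 + 10×0 + 9×2 + 9×2 + 8×5 + 10×2 = 158
Purple: 10×4 + 8×5 + 10×4 + 9×0 + 9×4 + 8×3 + 10×5 = 230
Red: 10×0 + 8×2 + 10×5 + 9×5 + 9×5 + 8×0 + 10×3 = 186
Orange: 10×2 + 8×3 + 10×3 + 9×4 + 9×1 + 8×2 + 10×0 = 135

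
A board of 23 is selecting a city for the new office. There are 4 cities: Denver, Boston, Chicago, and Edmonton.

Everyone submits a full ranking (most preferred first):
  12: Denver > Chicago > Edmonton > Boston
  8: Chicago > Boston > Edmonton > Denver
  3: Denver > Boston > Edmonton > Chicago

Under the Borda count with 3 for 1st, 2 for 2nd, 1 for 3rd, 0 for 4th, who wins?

Chicago

Denver: 12×3 + 8×0 + 3×3 = 45
Boston: 12×0 + 8×2 + 3×2 = 22
Chicago: 12×2 + 8×3 + 3×0 = 48
Edmonton: 12×1 + 8×1 + 3×1 = 23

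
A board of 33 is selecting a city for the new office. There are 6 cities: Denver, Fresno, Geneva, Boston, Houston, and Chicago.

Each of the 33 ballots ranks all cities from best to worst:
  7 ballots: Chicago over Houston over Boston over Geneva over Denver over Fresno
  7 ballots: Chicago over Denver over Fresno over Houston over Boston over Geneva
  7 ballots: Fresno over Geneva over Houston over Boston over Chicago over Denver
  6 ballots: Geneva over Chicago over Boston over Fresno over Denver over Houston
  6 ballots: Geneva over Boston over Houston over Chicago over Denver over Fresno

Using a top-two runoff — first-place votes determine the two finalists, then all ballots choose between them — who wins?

Round 1 first-place votes: Denver 0, Fresno 7, Geneva 12, Boston 0, Houston 0, Chicago 14. Chicago and Geneva advance.
Runoff: Chicago is ranked above Geneva on 14 ballots, Geneva above Chicago on 19.

Geneva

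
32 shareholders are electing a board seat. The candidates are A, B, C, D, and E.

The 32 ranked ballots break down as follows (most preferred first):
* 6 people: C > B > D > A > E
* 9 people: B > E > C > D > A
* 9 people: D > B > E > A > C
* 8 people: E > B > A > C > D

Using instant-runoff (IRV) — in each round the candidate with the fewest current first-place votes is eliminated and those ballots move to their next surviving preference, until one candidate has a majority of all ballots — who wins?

B

Round 1: A 0, B 9, C 6, D 9, E 8. A eliminated.
Round 2: B 9, C 6, D 9, E 8. C eliminated.
Round 3: B 15, D 9, E 8. E eliminated.
Round 4: B 23, D 9. B has a majority (≥17).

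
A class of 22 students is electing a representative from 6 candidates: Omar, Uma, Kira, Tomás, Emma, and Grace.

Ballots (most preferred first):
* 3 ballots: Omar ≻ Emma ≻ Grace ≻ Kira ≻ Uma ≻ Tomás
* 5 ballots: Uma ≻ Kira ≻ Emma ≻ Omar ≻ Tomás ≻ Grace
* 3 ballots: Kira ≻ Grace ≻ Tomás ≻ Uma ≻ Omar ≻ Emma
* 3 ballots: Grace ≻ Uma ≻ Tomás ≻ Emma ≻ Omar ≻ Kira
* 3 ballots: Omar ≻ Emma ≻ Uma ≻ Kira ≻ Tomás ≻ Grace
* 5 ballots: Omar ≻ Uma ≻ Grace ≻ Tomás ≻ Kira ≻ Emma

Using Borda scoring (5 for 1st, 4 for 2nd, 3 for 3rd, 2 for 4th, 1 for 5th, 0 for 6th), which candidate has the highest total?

Uma

Omar: 3×5 + 5×2 + 3×1 + 3×1 + 3×5 + 5×5 = 71
Uma: 3×1 + 5×5 + 3×2 + 3×4 + 3×3 + 5×4 = 75
Kira: 3×2 + 5×4 + 3×5 + 3×0 + 3×2 + 5×1 = 52
Tomás: 3×0 + 5×1 + 3×3 + 3×3 + 3×1 + 5×2 = 36
Emma: 3×4 + 5×3 + 3×0 + 3×2 + 3×4 + 5×0 = 45
Grace: 3×3 + 5×0 + 3×4 + 3×5 + 3×0 + 5×3 = 51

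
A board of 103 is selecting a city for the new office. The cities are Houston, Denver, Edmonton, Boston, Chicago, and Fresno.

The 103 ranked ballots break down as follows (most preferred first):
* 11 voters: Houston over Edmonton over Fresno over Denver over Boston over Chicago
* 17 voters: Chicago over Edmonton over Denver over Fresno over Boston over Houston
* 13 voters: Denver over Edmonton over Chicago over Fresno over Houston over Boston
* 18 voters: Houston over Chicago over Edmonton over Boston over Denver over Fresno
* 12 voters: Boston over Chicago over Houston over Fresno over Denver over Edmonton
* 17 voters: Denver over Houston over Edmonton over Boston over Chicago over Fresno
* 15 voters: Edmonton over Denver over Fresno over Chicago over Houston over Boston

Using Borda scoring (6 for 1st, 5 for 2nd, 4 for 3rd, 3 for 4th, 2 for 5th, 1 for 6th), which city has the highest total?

Houston: 11×6 + 17×1 + 13×2 + 18×6 + 12×4 + 17×5 + 15×2 = 380
Denver: 11×3 + 17×4 + 13×6 + 18×2 + 12×2 + 17×6 + 15×5 = 416
Edmonton: 11×5 + 17×5 + 13×5 + 18×4 + 12×1 + 17×4 + 15×6 = 447
Boston: 11×2 + 17×2 + 13×1 + 18×3 + 12×6 + 17×3 + 15×1 = 261
Chicago: 11×1 + 17×6 + 13×4 + 18×5 + 12×5 + 17×2 + 15×3 = 394
Fresno: 11×4 + 17×3 + 13×3 + 18×1 + 12×3 + 17×1 + 15×4 = 265

Edmonton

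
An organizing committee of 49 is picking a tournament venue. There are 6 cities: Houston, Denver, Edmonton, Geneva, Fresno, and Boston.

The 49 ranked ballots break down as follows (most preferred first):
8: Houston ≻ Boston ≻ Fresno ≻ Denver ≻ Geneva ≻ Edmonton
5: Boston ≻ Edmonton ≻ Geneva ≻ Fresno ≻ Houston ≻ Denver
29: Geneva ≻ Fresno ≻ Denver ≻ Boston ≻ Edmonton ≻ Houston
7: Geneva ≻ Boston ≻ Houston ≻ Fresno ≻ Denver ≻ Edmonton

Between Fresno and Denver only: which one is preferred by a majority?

Fresno is ranked above Denver on 49 ballots; Denver above Fresno on 0.

Fresno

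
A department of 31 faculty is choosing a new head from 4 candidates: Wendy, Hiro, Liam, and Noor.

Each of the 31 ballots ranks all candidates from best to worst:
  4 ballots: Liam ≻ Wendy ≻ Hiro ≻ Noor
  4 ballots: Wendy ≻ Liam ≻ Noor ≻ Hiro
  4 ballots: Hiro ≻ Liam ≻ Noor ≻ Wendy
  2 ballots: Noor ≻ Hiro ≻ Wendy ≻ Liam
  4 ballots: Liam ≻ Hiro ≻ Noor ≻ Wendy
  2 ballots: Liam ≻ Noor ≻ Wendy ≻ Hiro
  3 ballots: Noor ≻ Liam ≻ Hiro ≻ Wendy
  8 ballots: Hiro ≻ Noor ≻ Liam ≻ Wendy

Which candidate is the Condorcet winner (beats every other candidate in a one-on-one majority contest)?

Liam

Liam vs Wendy: 25–6
Liam vs Hiro: 17–14
Liam vs Noor: 18–13
Liam beats every other candidate.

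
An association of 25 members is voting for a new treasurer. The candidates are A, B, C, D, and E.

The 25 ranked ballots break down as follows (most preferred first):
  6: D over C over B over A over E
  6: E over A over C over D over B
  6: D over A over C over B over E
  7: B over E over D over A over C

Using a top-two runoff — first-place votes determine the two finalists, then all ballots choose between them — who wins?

Round 1 first-place votes: A 0, B 7, C 0, D 12, E 6. D and B advance.
Runoff: D is ranked above B on 18 ballots, B above D on 7.

D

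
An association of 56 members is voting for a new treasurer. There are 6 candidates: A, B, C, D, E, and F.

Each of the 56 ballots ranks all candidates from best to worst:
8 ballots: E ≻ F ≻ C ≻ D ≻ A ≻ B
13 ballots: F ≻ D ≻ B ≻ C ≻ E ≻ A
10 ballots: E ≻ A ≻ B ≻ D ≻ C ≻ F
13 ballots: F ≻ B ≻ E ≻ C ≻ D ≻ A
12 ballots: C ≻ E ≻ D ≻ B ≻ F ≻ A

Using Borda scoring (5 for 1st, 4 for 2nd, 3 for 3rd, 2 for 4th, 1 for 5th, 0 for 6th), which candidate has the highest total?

A: 8×1 + 13×0 + 10×4 + 13×0 + 12×0 = 48
B: 8×0 + 13×3 + 10×3 + 13×4 + 12×2 = 145
C: 8×3 + 13×2 + 10×1 + 13×2 + 12×5 = 146
D: 8×2 + 13×4 + 10×2 + 13×1 + 12×3 = 137
E: 8×5 + 13×1 + 10×5 + 13×3 + 12×4 = 190
F: 8×4 + 13×5 + 10×0 + 13×5 + 12×1 = 174

E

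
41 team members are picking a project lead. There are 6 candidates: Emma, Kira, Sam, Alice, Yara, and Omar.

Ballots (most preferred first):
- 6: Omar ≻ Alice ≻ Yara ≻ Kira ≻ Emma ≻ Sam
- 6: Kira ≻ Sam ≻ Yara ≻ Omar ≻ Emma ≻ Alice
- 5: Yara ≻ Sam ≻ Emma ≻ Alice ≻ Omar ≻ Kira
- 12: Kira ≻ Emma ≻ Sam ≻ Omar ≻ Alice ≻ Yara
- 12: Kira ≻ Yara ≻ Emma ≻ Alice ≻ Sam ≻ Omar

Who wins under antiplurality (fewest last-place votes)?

Last-place votes: Emma 0, Kira 5, Sam 6, Alice 6, Yara 12, Omar 12.

Emma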